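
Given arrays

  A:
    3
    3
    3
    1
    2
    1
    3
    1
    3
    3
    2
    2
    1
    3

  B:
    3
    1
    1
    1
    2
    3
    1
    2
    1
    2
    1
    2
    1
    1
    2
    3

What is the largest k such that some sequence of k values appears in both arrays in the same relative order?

9

One common subsequence of length 9: 3 at A[1]=B[1] → 3 at A[3]=B[6] → 1 at A[4]=B[7] → 2 at A[5]=B[8] → 1 at A[6]=B[9] → 1 at A[8]=B[11] → 2 at A[11]=B[12] → 2 at A[12]=B[15] → 3 at A[14]=B[16]. The LCS DP gives dp[14][16] = 9, so this is optimal.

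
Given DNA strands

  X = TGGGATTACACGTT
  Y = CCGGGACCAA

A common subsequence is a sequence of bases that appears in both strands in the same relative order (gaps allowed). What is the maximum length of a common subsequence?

6

Let dp[i][j] be the LCS length of the first i bases of X and the first j bases of Y. dp[i][j] = dp[i-1][j-1]+1 when the i-th and j-th bases match, else max(dp[i-1][j], dp[i][j-1]).
    ·  C  C  G  G  G  A  C  C  A  A
 ·  0  0  0  0  0  0  0  0  0  0  0
 T  0  0  0  0  0  0  0  0  0  0  0
 G  0  0  0  1  1  1  1  1  1  1  1
 G  0  0  0  1  2  2  2  2  2  2  2
 G  0  0  0  1  2  3  3  3  3  3  3
 A  0  0  0  1  2  3  4  4  4  4  4
 T  0  0  0  1  2  3  4  4  4  4  4
 T  0  0  0  1  2  3  4  4  4  4  4
 A  0  0  0  1  2  3  4  4  4  5  5
 C  0  1  1  1  2  3  4  5  5  5  5
 A  0  1  1  1  2  3  4  5  5  6  6
 C  0  1  2  2  2  3  4  5  6  6  6
 G  0  1  2  3  3  3  4  5  6  6  6
 T  0  1  2  3  3  3  4  5  6  6  6
 T  0  1  2  3  3  3  4  5  6  6  6
dp[14][10] = 6. One LCS (by backtracking along matches): GGGAAA.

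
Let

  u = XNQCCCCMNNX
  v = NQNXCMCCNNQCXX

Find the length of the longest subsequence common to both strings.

Taking N at u[2]=v[1], then Q at u[3]=v[2], then C at u[4]=v[5], then C at u[6]=v[7], then C at u[7]=v[8], then N at u[9]=v[9], then N at u[10]=v[10], then X at u[11]=v[14] gives a common subsequence of length 8. The LCS DP gives dp[11][14] = 8, so this is optimal.

8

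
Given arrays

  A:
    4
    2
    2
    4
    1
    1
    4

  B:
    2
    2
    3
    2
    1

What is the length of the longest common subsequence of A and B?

3

Match 2 (A #2, B #2); then 2 (A #3, B #4); then 1 (A #6, B #5) — 3 values in the same relative order in both. The LCS DP gives dp[7][5] = 3, so this is optimal.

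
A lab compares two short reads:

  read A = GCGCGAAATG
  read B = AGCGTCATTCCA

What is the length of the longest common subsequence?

Taking G (read A #1, read B #2), C (read A #2, read B #3), G (read A #3, read B #4), C (read A #4, read B #6), A (read A #6, read B #7), A (read A #8, read B #12) gives a common subsequence of length 6. The LCS DP gives dp[10][12] = 6, so this is optimal.

6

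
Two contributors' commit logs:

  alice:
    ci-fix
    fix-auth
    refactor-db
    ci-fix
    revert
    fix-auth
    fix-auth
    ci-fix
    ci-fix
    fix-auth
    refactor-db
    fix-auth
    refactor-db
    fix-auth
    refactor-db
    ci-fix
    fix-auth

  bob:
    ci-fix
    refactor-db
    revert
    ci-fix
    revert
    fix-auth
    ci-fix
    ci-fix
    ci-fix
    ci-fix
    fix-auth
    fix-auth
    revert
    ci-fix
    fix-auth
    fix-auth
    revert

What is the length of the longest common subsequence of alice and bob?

11

Taking ci-fix at alice[1]=bob[1]; then refactor-db at alice[3]=bob[2]; then ci-fix at alice[4]=bob[4]; then revert at alice[5]=bob[5]; then fix-auth at alice[6]=bob[6]; then ci-fix at alice[8]=bob[9]; then ci-fix at alice[9]=bob[10]; then fix-auth at alice[10]=bob[11]; then fix-auth at alice[12]=bob[12]; then fix-auth at alice[14]=bob[15]; then fix-auth at alice[17]=bob[16] gives a common subsequence of length 11. dp[17][17] = 11 confirms this is the maximum.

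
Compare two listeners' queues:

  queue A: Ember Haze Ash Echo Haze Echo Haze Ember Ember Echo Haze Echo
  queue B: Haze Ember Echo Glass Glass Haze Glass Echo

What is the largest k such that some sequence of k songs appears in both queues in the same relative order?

One common subsequence of length 5: Haze at queue A[7]=queue B[1] → Ember at queue A[9]=queue B[2] → Echo at queue A[10]=queue B[3] → Haze at queue A[11]=queue B[6] → Echo at queue A[12]=queue B[8]. Since dp[12][8] = 5, nothing longer is possible.

5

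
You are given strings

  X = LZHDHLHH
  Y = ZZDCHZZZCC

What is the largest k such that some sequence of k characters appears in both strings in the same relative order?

3

Match Z [2,2], D [4,3], H [5,5] — 3 characters in the same relative order in both. dp[8][10] = 3 confirms this is the maximum.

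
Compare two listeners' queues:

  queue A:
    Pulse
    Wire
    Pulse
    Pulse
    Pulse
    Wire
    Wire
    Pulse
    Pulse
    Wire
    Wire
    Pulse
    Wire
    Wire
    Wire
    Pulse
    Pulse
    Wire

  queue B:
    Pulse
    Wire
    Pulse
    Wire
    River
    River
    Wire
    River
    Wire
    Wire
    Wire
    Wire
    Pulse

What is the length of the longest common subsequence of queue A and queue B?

10

Taking Pulse (queue A #1, queue B #1), then Wire (queue A #2, queue B #2), then Pulse (queue A #5, queue B #3), then Wire (queue A #6, queue B #4), then Wire (queue A #7, queue B #7), then Wire (queue A #11, queue B #9), then Wire (queue A #13, queue B #10), then Wire (queue A #14, queue B #11), then Wire (queue A #15, queue B #12), then Pulse (queue A #17, queue B #13) gives a common subsequence of length 10. Since dp[18][13] = 10, nothing longer is possible.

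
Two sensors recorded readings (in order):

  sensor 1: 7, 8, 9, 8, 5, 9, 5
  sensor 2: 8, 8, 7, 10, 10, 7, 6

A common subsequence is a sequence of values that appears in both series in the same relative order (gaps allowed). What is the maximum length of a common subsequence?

2

Match 8 (sensor 1 #2, sensor 2 #1), 8 (sensor 1 #4, sensor 2 #2) — 2 values in the same relative order in both, and the DP table's final entry dp[7][7] is also 2, so no common subsequence is longer.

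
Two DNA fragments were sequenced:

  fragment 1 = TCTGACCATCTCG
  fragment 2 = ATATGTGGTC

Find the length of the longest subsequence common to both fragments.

6

Let dp[i][j] be the LCS length of the first i bases of fragment 1 and the first j bases of fragment 2. dp[i][j] = dp[i-1][j-1]+1 when the i-th and j-th bases match, else max(dp[i-1][j], dp[i][j-1]).
    ·  A  T  A  T  G  T  G  G  T  C
 ·  0  0  0  0  0  0  0  0  0  0  0
 T  0  0  1  1  1  1  1  1  1  1  1
 C  0  0  1  1  1  1  1  1  1  1  2
 T  0  0  1  1  2  2  2  2  2  2  2
 G  0  0  1  1  2  3  3  3  3  3  3
 A  0  1  1  2  2  3  3  3  3  3  3
 C  0  1  1  2  2  3  3  3  3  3  4
 C  0  1  1  2  2  3  3  3  3  3  4
 A  0  1  1  2  2  3  3  3  3  3  4
 T  0  1  2  2  3  3  4  4  4  4  4
 C  0  1  2  2  3  3  4  4  4  4  5
 T  0  1  2  2  3  3  4  4  4  5  5
 C  0  1  2  2  3  3  4  4  4  5  6
 G  0  1  2  2  3  4  4  5  5  5  6
dp[13][10] = 6. One LCS (by backtracking along matches): TTGTTC.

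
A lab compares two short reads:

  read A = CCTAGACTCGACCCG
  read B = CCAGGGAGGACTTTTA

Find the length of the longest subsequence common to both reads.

One common subsequence of length 8: C (read A #1, read B #1), then C (read A #2, read B #2), then A (read A #4, read B #7), then G (read A #5, read B #9), then A (read A #6, read B #10), then C (read A #7, read B #11), then T (read A #8, read B #15), then A (read A #11, read B #16). dp[15][16] = 8 confirms this is the maximum.

8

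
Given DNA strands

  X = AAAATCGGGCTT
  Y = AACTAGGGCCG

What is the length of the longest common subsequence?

7

Let dp[i][j] be the LCS length of the first i bases of X and the first j bases of Y. dp[i][j] = dp[i-1][j-1]+1 when the i-th and j-th bases match, else max(dp[i-1][j], dp[i][j-1]).
    ·  A  A  C  T  A  G  G  G  C  C  G
 ·  0  0  0  0  0  0  0  0  0  0  0  0
 A  0  1  1  1  1  1  1  1  1  1  1  1
 A  0  1  2  2  2  2  2  2  2  2  2  2
 A  0  1  2  2  2  3  3  3  3  3  3  3
 A  0  1  2  2  2  3  3  3  3  3  3  3
 T  0  1  2  2  3  3  3  3  3  3  3  3
 C  0  1  2  3  3  3  3  3  3  4  4  4
 G  0  1  2  3  3  3  4  4  4  4  4  5
 G  0  1  2  3  3  3  4  5  5  5  5  5
 G  0  1  2  3  3  3  4  5  6  6  6  6
 C  0  1  2  3  3  3  4  5  6  7  7  7
 T  0  1  2  3  4  4  4  5  6  7  7  7
 T  0  1  2  3  4  4  4  5  6  7  7  7
dp[12][11] = 7. One LCS (by backtracking along matches): AAAGGGC.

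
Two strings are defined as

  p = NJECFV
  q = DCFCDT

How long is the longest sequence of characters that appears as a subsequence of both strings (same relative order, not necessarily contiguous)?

2

Taking C (p #4, q #2); then F (p #5, q #3) gives a common subsequence of length 2. The LCS DP gives dp[6][6] = 2, so this is optimal.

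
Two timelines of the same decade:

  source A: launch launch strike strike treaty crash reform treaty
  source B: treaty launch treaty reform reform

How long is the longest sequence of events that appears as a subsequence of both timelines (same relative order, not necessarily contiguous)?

3

Pick launch [2,2] → treaty [5,3] → reform [7,5]; all 3 events appear in both, in order. dp[8][5] = 3 confirms this is the maximum.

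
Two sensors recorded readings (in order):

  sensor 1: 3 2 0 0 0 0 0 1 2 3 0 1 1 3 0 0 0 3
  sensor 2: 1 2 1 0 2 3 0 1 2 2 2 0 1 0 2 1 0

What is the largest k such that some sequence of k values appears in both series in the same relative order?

9

Pick 2 at sensor 1[2]=sensor 2[2], 0 at sensor 1[3]=sensor 2[4], 0 at sensor 1[7]=sensor 2[7], 1 at sensor 1[8]=sensor 2[8], 2 at sensor 1[9]=sensor 2[11], 0 at sensor 1[11]=sensor 2[12], 1 at sensor 1[12]=sensor 2[13], 1 at sensor 1[13]=sensor 2[16], 0 at sensor 1[17]=sensor 2[17]; all 9 values appear in both, in order, and the DP table's final entry dp[18][17] is also 9, so no common subsequence is longer.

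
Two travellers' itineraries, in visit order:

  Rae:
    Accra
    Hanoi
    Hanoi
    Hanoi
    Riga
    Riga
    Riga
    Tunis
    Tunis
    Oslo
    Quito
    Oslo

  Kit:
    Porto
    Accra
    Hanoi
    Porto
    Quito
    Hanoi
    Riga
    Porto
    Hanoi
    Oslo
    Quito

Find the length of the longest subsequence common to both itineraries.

Taking Accra (Rae #1, Kit #2); then Hanoi (Rae #2, Kit #3); then Hanoi (Rae #3, Kit #6); then Hanoi (Rae #4, Kit #9); then Oslo (Rae #10, Kit #10); then Quito (Rae #11, Kit #11) gives a common subsequence of length 6. Since dp[12][11] = 6, nothing longer is possible.

6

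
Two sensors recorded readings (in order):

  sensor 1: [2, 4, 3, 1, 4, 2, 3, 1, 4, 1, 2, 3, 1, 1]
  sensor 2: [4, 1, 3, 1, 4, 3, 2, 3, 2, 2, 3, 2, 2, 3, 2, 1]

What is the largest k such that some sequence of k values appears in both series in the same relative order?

Pick 4 at sensor 1[2]=sensor 2[1] → 3 at sensor 1[3]=sensor 2[3] → 1 at sensor 1[4]=sensor 2[4] → 4 at sensor 1[5]=sensor 2[5] → 2 at sensor 1[6]=sensor 2[10] → 3 at sensor 1[7]=sensor 2[11] → 2 at sensor 1[11]=sensor 2[13] → 3 at sensor 1[12]=sensor 2[14] → 1 at sensor 1[14]=sensor 2[16]; all 9 values appear in both, in order. The LCS DP gives dp[14][16] = 9, so this is optimal.

9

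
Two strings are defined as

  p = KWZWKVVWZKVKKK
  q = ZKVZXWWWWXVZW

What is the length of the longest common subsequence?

5

Taking K at p[1]=q[2], then W at p[2]=q[8], then W at p[4]=q[9], then V at p[6]=q[11], then W at p[8]=q[13] gives a common subsequence of length 5. The LCS DP gives dp[14][13] = 5, so this is optimal.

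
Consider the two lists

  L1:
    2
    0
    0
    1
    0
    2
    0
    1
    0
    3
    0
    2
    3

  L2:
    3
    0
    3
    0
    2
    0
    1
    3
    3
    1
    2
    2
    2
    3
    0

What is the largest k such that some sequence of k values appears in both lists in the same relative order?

Match 0 at L1[2]=L2[2]; then 0 at L1[5]=L2[4]; then 2 at L1[6]=L2[5]; then 0 at L1[7]=L2[6]; then 1 at L1[8]=L2[7]; then 3 at L1[10]=L2[9]; then 2 at L1[12]=L2[13]; then 3 at L1[13]=L2[14] — 8 values in the same relative order in both. dp[13][15] = 8 confirms this is the maximum.

8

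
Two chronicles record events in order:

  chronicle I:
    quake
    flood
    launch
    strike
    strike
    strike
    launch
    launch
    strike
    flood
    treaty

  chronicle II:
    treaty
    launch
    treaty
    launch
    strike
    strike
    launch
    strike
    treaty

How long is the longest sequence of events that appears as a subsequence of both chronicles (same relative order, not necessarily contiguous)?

One common subsequence of length 6: launch at chronicle I[3]=chronicle II[4], strike at chronicle I[5]=chronicle II[5], strike at chronicle I[6]=chronicle II[6], launch at chronicle I[8]=chronicle II[7], strike at chronicle I[9]=chronicle II[8], treaty at chronicle I[11]=chronicle II[9]. Since dp[11][9] = 6, nothing longer is possible.

6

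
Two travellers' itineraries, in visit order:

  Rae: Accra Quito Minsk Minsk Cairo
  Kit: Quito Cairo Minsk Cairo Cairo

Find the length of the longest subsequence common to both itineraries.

Match Quito [2,1] → Minsk [3,3] → Cairo [5,5] — 3 stops in the same relative order in both. dp[5][5] = 3 confirms this is the maximum.

3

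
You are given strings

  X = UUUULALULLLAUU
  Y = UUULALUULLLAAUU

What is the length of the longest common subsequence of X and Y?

Taking U at X[2]=Y[1]; then U at X[3]=Y[2]; then U at X[4]=Y[3]; then L at X[5]=Y[4]; then A at X[6]=Y[5]; then L at X[7]=Y[6]; then U at X[8]=Y[8]; then L at X[9]=Y[9]; then L at X[10]=Y[10]; then L at X[11]=Y[11]; then A at X[12]=Y[13]; then U at X[13]=Y[14]; then U at X[14]=Y[15] gives a common subsequence of length 13, and the DP table's final entry dp[14][15] is also 13, so no common subsequence is longer.

13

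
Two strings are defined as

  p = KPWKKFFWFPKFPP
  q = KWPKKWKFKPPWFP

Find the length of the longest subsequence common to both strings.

9

Match K at p[1]=q[1]; then P at p[2]=q[3]; then K at p[4]=q[4]; then K at p[5]=q[5]; then W at p[8]=q[6]; then F at p[9]=q[8]; then P at p[10]=q[11]; then F at p[12]=q[13]; then P at p[14]=q[14] — 9 characters in the same relative order in both. Since dp[14][14] = 9, nothing longer is possible.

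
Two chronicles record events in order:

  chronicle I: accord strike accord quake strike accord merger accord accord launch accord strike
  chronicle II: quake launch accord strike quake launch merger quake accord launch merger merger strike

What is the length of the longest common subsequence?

Pick accord [1,3], then strike [2,4], then quake [4,5], then merger [7,7], then accord [9,9], then launch [10,10], then strike [12,13]; all 7 events appear in both, in order. dp[12][13] = 7 confirms this is the maximum.

7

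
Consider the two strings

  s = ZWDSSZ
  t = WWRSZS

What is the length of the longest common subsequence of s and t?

Taking W [2,2], S [4,4], S [5,6] gives a common subsequence of length 3. Since dp[6][6] = 3, nothing longer is possible.

3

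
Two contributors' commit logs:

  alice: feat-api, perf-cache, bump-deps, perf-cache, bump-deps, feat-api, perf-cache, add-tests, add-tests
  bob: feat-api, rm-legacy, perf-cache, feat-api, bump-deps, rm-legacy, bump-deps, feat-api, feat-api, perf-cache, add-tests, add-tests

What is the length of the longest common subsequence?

Taking feat-api (alice #1, bob #1) → perf-cache (alice #2, bob #3) → bump-deps (alice #3, bob #5) → bump-deps (alice #5, bob #7) → feat-api (alice #6, bob #9) → perf-cache (alice #7, bob #10) → add-tests (alice #8, bob #11) → add-tests (alice #9, bob #12) gives a common subsequence of length 8, and the DP table's final entry dp[9][12] is also 8, so no common subsequence is longer.

8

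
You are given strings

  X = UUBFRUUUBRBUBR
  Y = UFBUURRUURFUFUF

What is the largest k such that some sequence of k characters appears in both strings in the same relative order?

7

Pick U at X[1]=Y[4]; then U at X[2]=Y[5]; then R at X[5]=Y[7]; then U at X[6]=Y[8]; then U at X[7]=Y[9]; then U at X[8]=Y[12]; then U at X[12]=Y[14]; all 7 characters appear in both, in order. dp[14][15] = 7 confirms this is the maximum.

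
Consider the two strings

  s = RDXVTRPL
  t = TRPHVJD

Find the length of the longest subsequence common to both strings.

Pick T [5,1]; then R [6,2]; then P [7,3]; all 3 characters appear in both, in order, and the DP table's final entry dp[8][7] is also 3, so no common subsequence is longer.

3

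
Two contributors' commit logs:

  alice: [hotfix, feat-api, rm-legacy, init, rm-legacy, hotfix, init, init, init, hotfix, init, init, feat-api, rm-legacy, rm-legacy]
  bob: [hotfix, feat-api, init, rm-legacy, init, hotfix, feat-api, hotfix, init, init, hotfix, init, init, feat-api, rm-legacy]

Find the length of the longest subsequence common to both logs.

Pick hotfix [1,1] → feat-api [2,2] → rm-legacy [3,4] → init [4,5] → hotfix [6,8] → init [8,9] → init [9,10] → hotfix [10,11] → init [11,12] → init [12,13] → feat-api [13,14] → rm-legacy [15,15]; all 12 commits appear in both, in order. Since dp[15][15] = 12, nothing longer is possible.

12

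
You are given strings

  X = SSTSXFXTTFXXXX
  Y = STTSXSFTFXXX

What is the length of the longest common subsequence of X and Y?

10

Taking S at X[1]=Y[1], T at X[3]=Y[3], S at X[4]=Y[4], X at X[5]=Y[5], F at X[6]=Y[7], T at X[9]=Y[8], F at X[10]=Y[9], X at X[12]=Y[10], X at X[13]=Y[11], X at X[14]=Y[12] gives a common subsequence of length 10. Since dp[14][12] = 10, nothing longer is possible.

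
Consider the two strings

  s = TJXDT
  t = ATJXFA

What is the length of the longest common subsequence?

3

Let dp[i][j] be the LCS length of the first i characters of s and the first j characters of t. dp[i][j] = dp[i-1][j-1]+1 when the i-th and j-th characters match, else max(dp[i-1][j], dp[i][j-1]).
    ·  A  T  J  X  F  A
 ·  0  0  0  0  0  0  0
 T  0  0  1  1  1  1  1
 J  0  0  1  2  2  2  2
 X  0  0  1  2  3  3  3
 D  0  0  1  2  3  3  3
 T  0  0  1  2  3  3  3
dp[5][6] = 3. One LCS (by backtracking along matches): TJX.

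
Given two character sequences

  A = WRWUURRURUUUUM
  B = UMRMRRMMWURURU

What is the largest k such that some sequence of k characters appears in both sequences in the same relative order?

One common subsequence of length 7: R (A #2, B #6), W (A #3, B #9), U (A #5, B #10), R (A #7, B #11), U (A #8, B #12), R (A #9, B #13), U (A #13, B #14). dp[14][14] = 7 confirms this is the maximum.

7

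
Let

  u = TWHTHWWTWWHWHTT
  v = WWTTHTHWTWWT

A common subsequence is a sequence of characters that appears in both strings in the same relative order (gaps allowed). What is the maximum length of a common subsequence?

9

One common subsequence of length 9: T at u[1]=v[4], H at u[3]=v[5], T at u[4]=v[6], H at u[5]=v[7], W at u[7]=v[8], T at u[8]=v[9], W at u[10]=v[10], W at u[12]=v[11], T at u[15]=v[12], and the DP table's final entry dp[15][12] is also 9, so no common subsequence is longer.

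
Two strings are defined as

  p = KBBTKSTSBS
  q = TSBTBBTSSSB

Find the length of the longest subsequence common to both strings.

Let dp[i][j] be the LCS length of the first i characters of p and the first j characters of q. dp[i][j] = dp[i-1][j-1]+1 when the i-th and j-th characters match, else max(dp[i-1][j], dp[i][j-1]).
    ·  T  S  B  T  B  B  T  S  S  S  B
 ·  0  0  0  0  0  0  0  0  0  0  0  0
 K  0  0  0  0  0  0  0  0  0  0  0  0
 B  0  0  0  1  1  1  1  1  1  1  1  1
 B  0  0  0  1  1  2  2  2  2  2  2  2
 T  0  1  1  1  2  2  2  3  3  3  3  3
 K  0  1  1  1  2  2  2  3  3  3  3  3
 S  0  1  2  2  2  2  2  3  4  4  4  4
 T  0  1  2  2  3  3  3  3  4  4  4  4
 S  0  1  2  2  3  3  3  3  4  5  5  5
 B  0  1  2  3  3  4  4  4  4  5  5  6
 S  0  1  2  3  3  4  4  4  5  5  6  6
dp[10][11] = 6. One LCS (by backtracking along matches): BBTSSB.

6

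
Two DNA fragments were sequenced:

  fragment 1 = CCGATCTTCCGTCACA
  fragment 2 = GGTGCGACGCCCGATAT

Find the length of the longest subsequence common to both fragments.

9

One common subsequence of length 9: C (fragment 1 #1, fragment 2 #5), then C (fragment 1 #2, fragment 2 #8), then G (fragment 1 #3, fragment 2 #9), then C (fragment 1 #6, fragment 2 #10), then C (fragment 1 #9, fragment 2 #11), then C (fragment 1 #10, fragment 2 #12), then G (fragment 1 #11, fragment 2 #13), then T (fragment 1 #12, fragment 2 #15), then A (fragment 1 #14, fragment 2 #16), and the DP table's final entry dp[16][17] is also 9, so no common subsequence is longer.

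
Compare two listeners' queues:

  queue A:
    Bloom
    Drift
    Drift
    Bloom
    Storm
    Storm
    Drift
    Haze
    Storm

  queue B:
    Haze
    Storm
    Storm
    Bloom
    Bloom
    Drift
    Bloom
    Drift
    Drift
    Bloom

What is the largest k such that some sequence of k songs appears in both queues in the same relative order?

4

Taking Bloom (queue A #1, queue B #7) → Drift (queue A #2, queue B #8) → Drift (queue A #3, queue B #9) → Bloom (queue A #4, queue B #10) gives a common subsequence of length 4, and the DP table's final entry dp[9][10] is also 4, so no common subsequence is longer.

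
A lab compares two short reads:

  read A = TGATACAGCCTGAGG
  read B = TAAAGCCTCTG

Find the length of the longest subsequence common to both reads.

Taking T (read A #1, read B #1), A (read A #3, read B #2), A (read A #5, read B #3), A (read A #7, read B #4), G (read A #8, read B #5), C (read A #9, read B #7), C (read A #10, read B #9), T (read A #11, read B #10), G (read A #15, read B #11) gives a common subsequence of length 9. dp[15][11] = 9 confirms this is the maximum.

9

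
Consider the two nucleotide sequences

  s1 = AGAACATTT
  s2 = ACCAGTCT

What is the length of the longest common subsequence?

5

One common subsequence of length 5: A at s1[1]=s2[1], C at s1[5]=s2[3], A at s1[6]=s2[4], T at s1[7]=s2[6], T at s1[9]=s2[8], and the DP table's final entry dp[9][8] is also 5, so no common subsequence is longer.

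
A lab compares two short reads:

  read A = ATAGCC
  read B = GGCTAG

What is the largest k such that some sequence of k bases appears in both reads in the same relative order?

3

One common subsequence of length 3: T (read A #2, read B #4), A (read A #3, read B #5), G (read A #4, read B #6). dp[6][6] = 3 confirms this is the maximum.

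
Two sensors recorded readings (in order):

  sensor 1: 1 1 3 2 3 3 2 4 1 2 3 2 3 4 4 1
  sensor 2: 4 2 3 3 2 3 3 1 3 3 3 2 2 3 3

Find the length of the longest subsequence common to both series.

8

Match 1 at sensor 1[2]=sensor 2[8], then 3 at sensor 1[3]=sensor 2[9], then 3 at sensor 1[5]=sensor 2[10], then 3 at sensor 1[6]=sensor 2[11], then 2 at sensor 1[7]=sensor 2[12], then 2 at sensor 1[10]=sensor 2[13], then 3 at sensor 1[11]=sensor 2[14], then 3 at sensor 1[13]=sensor 2[15] — 8 values in the same relative order in both. The LCS DP gives dp[16][15] = 8, so this is optimal.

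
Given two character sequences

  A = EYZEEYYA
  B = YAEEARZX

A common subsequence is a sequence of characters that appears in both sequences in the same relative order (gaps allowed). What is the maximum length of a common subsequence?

4

Let dp[i][j] be the LCS length of the first i characters of A and the first j characters of B. dp[i][j] = dp[i-1][j-1]+1 when the i-th and j-th characters match, else max(dp[i-1][j], dp[i][j-1]).
    ·  Y  A  E  E  A  R  Z  X
 ·  0  0  0  0  0  0  0  0  0
 E  0  0  0  1  1  1  1  1  1
 Y  0  1  1  1  1  1  1  1  1
 Z  0  1  1  1  1  1  1  2  2
 E  0  1  1  2  2  2  2  2  2
 E  0  1  1  2  3  3  3  3  3
 Y  0  1  1  2  3  3  3  3  3
 Y  0  1  1  2  3  3  3  3  3
 A  0  1  2  2  3  4  4  4  4
dp[8][8] = 4. One LCS (by backtracking along matches): YEEA.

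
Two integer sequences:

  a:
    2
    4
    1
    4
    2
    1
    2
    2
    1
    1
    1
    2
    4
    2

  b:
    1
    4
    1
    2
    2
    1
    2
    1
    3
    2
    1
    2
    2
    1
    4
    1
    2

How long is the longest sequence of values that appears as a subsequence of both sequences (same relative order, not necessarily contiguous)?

Match 1 at a[3]=b[1]; then 4 at a[4]=b[2]; then 1 at a[6]=b[3]; then 2 at a[7]=b[4]; then 2 at a[8]=b[5]; then 1 at a[9]=b[6]; then 1 at a[10]=b[8]; then 1 at a[11]=b[11]; then 2 at a[12]=b[13]; then 4 at a[13]=b[15]; then 2 at a[14]=b[17] — 11 values in the same relative order in both, and the DP table's final entry dp[14][17] is also 11, so no common subsequence is longer.

11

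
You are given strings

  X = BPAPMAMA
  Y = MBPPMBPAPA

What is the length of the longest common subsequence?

Match B (X #1, Y #2); then P (X #2, Y #3); then P (X #4, Y #4); then M (X #5, Y #5); then A (X #6, Y #8); then A (X #8, Y #10) — 6 characters in the same relative order in both. Since dp[8][10] = 6, nothing longer is possible.

6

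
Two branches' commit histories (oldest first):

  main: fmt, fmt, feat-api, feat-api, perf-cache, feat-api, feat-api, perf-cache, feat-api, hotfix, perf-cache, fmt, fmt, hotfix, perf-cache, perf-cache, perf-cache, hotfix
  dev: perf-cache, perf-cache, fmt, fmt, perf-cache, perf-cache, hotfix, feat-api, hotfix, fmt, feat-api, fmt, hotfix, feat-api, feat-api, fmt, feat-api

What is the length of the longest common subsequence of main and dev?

One common subsequence of length 9: fmt (main #1, dev #3) → fmt (main #2, dev #4) → perf-cache (main #5, dev #5) → perf-cache (main #8, dev #6) → feat-api (main #9, dev #8) → hotfix (main #10, dev #9) → fmt (main #12, dev #10) → fmt (main #13, dev #12) → hotfix (main #14, dev #13). The LCS DP gives dp[18][17] = 9, so this is optimal.

9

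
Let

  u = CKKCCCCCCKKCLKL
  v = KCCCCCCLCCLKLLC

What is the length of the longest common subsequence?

Pick C [1,2], C [4,3], C [5,4], C [6,5], C [7,6], C [8,7], C [9,9], C [12,10], L [13,11], K [14,12], L [15,14]; all 11 characters appear in both, in order, and the DP table's final entry dp[15][15] is also 11, so no common subsequence is longer.

11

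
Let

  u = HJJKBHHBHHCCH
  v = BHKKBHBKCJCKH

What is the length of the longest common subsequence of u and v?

Match H at u[1]=v[2], K at u[4]=v[4], B at u[5]=v[5], H at u[7]=v[6], B at u[8]=v[7], C at u[11]=v[9], C at u[12]=v[11], H at u[13]=v[13] — 8 characters in the same relative order in both. dp[13][13] = 8 confirms this is the maximum.

8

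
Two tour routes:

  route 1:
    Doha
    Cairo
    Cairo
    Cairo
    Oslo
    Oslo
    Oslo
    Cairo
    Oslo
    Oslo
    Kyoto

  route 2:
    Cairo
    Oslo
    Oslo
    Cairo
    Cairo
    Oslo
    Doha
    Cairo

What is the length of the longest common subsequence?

Match Cairo at route 1[2]=route 2[1]; then Cairo at route 1[3]=route 2[4]; then Cairo at route 1[4]=route 2[5]; then Oslo at route 1[5]=route 2[6]; then Cairo at route 1[8]=route 2[8] — 5 stops in the same relative order in both, and the DP table's final entry dp[11][8] is also 5, so no common subsequence is longer.

5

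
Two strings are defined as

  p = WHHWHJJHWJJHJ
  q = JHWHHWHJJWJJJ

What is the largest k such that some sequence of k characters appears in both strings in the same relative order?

Taking W [1,3] → H [2,4] → H [3,5] → W [4,6] → H [5,7] → J [6,8] → J [7,9] → W [9,10] → J [10,11] → J [11,12] → J [13,13] gives a common subsequence of length 11. The LCS DP gives dp[13][13] = 11, so this is optimal.

11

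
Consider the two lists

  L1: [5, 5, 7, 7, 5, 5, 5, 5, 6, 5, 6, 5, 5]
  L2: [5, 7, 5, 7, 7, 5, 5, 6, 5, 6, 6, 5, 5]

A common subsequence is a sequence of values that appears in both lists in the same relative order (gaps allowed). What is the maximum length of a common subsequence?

Match 5 [1,1], then 5 [2,3], then 7 [3,4], then 7 [4,5], then 5 [5,6], then 5 [6,7], then 5 [8,9], then 6 [9,10], then 6 [11,11], then 5 [12,12], then 5 [13,13] — 11 values in the same relative order in both. The LCS DP gives dp[13][13] = 11, so this is optimal.

11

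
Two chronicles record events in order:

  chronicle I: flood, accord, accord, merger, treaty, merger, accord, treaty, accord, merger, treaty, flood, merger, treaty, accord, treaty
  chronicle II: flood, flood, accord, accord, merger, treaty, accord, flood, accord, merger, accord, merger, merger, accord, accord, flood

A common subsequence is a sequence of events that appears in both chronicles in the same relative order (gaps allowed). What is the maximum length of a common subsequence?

Match flood [1,2]; then accord [2,3]; then accord [3,4]; then merger [4,5]; then treaty [5,6]; then merger [6,10]; then accord [9,11]; then merger [10,12]; then merger [13,13]; then accord [15,15] — 10 events in the same relative order in both. Since dp[16][16] = 10, nothing longer is possible.

10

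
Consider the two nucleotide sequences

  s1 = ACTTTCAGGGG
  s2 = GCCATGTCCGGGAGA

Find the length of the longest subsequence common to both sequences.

8

Taking A at s1[1]=s2[4]; then T at s1[3]=s2[5]; then T at s1[4]=s2[7]; then C at s1[6]=s2[9]; then G at s1[8]=s2[10]; then G at s1[9]=s2[11]; then G at s1[10]=s2[12]; then G at s1[11]=s2[14] gives a common subsequence of length 8. Since dp[11][15] = 8, nothing longer is possible.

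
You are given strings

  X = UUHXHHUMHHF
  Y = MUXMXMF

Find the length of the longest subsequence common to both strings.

4

Match U (X #1, Y #2), X (X #4, Y #5), M (X #8, Y #6), F (X #11, Y #7) — 4 characters in the same relative order in both. The LCS DP gives dp[11][7] = 4, so this is optimal.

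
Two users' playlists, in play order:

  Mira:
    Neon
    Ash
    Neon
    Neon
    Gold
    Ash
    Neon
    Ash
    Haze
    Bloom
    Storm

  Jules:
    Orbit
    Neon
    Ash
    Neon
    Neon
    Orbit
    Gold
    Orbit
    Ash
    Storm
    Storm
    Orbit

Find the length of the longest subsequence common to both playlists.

7

Pick Neon (Mira #1, Jules #2), Ash (Mira #2, Jules #3), Neon (Mira #3, Jules #4), Neon (Mira #4, Jules #5), Gold (Mira #5, Jules #7), Ash (Mira #6, Jules #9), Storm (Mira #11, Jules #11); all 7 songs appear in both, in order. dp[11][12] = 7 confirms this is the maximum.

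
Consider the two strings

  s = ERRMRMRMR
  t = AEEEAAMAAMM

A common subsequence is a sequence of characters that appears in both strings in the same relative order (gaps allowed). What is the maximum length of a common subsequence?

4

Let dp[i][j] be the LCS length of the first i characters of s and the first j characters of t. dp[i][j] = dp[i-1][j-1]+1 when the i-th and j-th characters match, else max(dp[i-1][j], dp[i][j-1]).
    ·  A  E  E  E  A  A  M  A  A  M  M
 ·  0  0  0  0  0  0  0  0  0  0  0  0
 E  0  0  1  1  1  1  1  1  1  1  1  1
 R  0  0  1  1  1  1  1  1  1  1  1  1
 R  0  0  1  1  1  1  1  1  1  1  1  1
 M  0  0  1  1  1  1  1  2  2  2  2  2
 R  0  0  1  1  1  1  1  2  2  2  2  2
 M  0  0  1  1  1  1  1  2  2  2  3  3
 R  0  0  1  1  1  1  1  2  2  2  3  3
 M  0  0  1  1  1  1  1  2  2  2  3  4
 R  0  0  1  1  1  1  1  2  2  2  3  4
dp[9][11] = 4. One LCS (by backtracking along matches): EMMM.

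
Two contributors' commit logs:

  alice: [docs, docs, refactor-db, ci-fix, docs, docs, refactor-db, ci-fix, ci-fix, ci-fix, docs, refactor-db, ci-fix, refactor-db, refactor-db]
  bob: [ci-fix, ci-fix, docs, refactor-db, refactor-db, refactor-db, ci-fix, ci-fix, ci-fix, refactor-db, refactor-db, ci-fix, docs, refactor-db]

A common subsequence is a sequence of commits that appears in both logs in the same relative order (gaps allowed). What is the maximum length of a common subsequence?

One common subsequence of length 9: docs [1,3], then refactor-db [3,5], then refactor-db [7,6], then ci-fix [8,7], then ci-fix [9,8], then ci-fix [10,9], then refactor-db [12,11], then ci-fix [13,12], then refactor-db [15,14], and the DP table's final entry dp[15][14] is also 9, so no common subsequence is longer.

9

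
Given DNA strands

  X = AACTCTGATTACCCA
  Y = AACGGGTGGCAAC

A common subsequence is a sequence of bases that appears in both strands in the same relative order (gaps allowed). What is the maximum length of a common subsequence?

8

Pick A at X[1]=Y[1], A at X[2]=Y[2], C at X[3]=Y[3], T at X[4]=Y[7], C at X[5]=Y[10], A at X[8]=Y[11], A at X[11]=Y[12], C at X[14]=Y[13]; all 8 bases appear in both, in order. Since dp[15][13] = 8, nothing longer is possible.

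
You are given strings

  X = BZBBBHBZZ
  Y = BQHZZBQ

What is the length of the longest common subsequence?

4

Let dp[i][j] be the LCS length of the first i characters of X and the first j characters of Y. dp[i][j] = dp[i-1][j-1]+1 when the i-th and j-th characters match, else max(dp[i-1][j], dp[i][j-1]).
    ·  B  Q  H  Z  Z  B  Q
 ·  0  0  0  0  0  0  0  0
 B  0  1  1  1  1  1  1  1
 Z  0  1  1  1  2  2  2  2
 B  0  1  1  1  2  2  3  3
 B  0  1  1  1  2  2  3  3
 B  0  1  1  1  2  2  3  3
 H  0  1  1  2  2  2  3  3
 B  0  1  1  2  2  2  3  3
 Z  0  1  1  2  3  3  3  3
 Z  0  1  1  2  3  4  4  4
dp[9][7] = 4. One LCS (by backtracking along matches): BHZZ.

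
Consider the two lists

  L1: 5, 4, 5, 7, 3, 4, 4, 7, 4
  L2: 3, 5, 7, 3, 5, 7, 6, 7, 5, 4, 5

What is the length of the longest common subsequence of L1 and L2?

5

Taking 5 at L1[1]=L2[2], then 5 at L1[3]=L2[5], then 7 at L1[4]=L2[6], then 7 at L1[8]=L2[8], then 4 at L1[9]=L2[10] gives a common subsequence of length 5, and the DP table's final entry dp[9][11] is also 5, so no common subsequence is longer.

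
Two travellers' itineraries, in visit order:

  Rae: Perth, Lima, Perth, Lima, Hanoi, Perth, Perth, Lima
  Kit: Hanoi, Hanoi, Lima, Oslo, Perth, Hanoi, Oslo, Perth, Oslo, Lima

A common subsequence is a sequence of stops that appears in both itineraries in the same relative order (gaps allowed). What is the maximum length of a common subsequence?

Taking Lima at Rae[2]=Kit[3]; then Perth at Rae[3]=Kit[5]; then Hanoi at Rae[5]=Kit[6]; then Perth at Rae[6]=Kit[8]; then Lima at Rae[8]=Kit[10] gives a common subsequence of length 5. Since dp[8][10] = 5, nothing longer is possible.

5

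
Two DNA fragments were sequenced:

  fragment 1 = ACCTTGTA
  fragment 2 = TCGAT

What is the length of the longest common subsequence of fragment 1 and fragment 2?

3

Match C (fragment 1 #3, fragment 2 #2), then G (fragment 1 #6, fragment 2 #3), then T (fragment 1 #7, fragment 2 #5) — 3 bases in the same relative order in both. Since dp[8][5] = 3, nothing longer is possible.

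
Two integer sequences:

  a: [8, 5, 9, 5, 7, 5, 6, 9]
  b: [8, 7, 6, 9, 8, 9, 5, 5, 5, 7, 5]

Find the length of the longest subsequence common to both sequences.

One common subsequence of length 5: 8 at a[1]=b[5] → 5 at a[2]=b[8] → 5 at a[4]=b[9] → 7 at a[5]=b[10] → 5 at a[6]=b[11]. The LCS DP gives dp[8][11] = 5, so this is optimal.

5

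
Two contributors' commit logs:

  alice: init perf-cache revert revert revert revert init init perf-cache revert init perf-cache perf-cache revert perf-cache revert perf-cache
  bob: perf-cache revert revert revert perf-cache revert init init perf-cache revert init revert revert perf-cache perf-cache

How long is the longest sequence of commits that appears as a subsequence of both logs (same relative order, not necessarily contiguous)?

13

Taking perf-cache at alice[2]=bob[1]; then revert at alice[3]=bob[2]; then revert at alice[4]=bob[3]; then revert at alice[5]=bob[4]; then revert at alice[6]=bob[6]; then init at alice[7]=bob[7]; then init at alice[8]=bob[8]; then perf-cache at alice[9]=bob[9]; then revert at alice[10]=bob[10]; then init at alice[11]=bob[11]; then revert at alice[14]=bob[13]; then perf-cache at alice[15]=bob[14]; then perf-cache at alice[17]=bob[15] gives a common subsequence of length 13. Since dp[17][15] = 13, nothing longer is possible.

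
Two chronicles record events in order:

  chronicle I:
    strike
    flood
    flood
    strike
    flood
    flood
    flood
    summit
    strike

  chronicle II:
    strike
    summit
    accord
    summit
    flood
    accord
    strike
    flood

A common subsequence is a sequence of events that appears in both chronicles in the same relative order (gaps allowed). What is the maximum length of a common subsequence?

One common subsequence of length 4: strike at chronicle I[1]=chronicle II[1], then flood at chronicle I[2]=chronicle II[5], then strike at chronicle I[4]=chronicle II[7], then flood at chronicle I[7]=chronicle II[8]. The LCS DP gives dp[9][8] = 4, so this is optimal.

4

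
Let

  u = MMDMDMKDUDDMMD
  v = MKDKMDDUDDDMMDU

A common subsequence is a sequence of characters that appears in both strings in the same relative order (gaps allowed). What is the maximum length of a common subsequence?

11

Match M [1,1], then D [3,3], then M [4,5], then D [5,6], then D [8,7], then U [9,8], then D [10,10], then D [11,11], then M [12,12], then M [13,13], then D [14,14] — 11 characters in the same relative order in both. Since dp[14][15] = 11, nothing longer is possible.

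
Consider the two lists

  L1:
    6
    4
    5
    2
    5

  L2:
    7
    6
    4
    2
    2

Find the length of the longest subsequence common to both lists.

Match 6 (L1 #1, L2 #2), 4 (L1 #2, L2 #3), 2 (L1 #4, L2 #5) — 3 values in the same relative order in both, and the DP table's final entry dp[5][5] is also 3, so no common subsequence is longer.

3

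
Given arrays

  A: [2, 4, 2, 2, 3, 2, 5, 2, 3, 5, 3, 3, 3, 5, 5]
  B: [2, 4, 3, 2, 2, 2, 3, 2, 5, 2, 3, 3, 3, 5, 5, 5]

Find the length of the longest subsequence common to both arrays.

Match 2 [1,1], 4 [2,2], 2 [3,5], 2 [4,6], 3 [5,7], 2 [6,8], 5 [7,9], 2 [8,10], 3 [9,11], 3 [11,12], 3 [12,13], 5 [14,15], 5 [15,16] — 13 values in the same relative order in both. The LCS DP gives dp[15][16] = 13, so this is optimal.

13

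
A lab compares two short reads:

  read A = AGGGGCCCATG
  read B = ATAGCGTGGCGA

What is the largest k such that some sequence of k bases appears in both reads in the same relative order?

Let dp[i][j] be the LCS length of the first i bases of read A and the first j bases of read B. dp[i][j] = dp[i-1][j-1]+1 when the i-th and j-th bases match, else max(dp[i-1][j], dp[i][j-1]).
    ·  A  T  A  G  C  G  T  G  G  C  G  A
 ·  0  0  0  0  0  0  0  0  0  0  0  0  0
 A  0  1  1  1  1  1  1  1  1  1  1  1  1
 G  0  1  1  1  2  2  2  2  2  2  2  2  2
 G  0  1  1  1  2  2  3  3  3  3  3  3  3
 G  0  1  1  1  2  2  3  3  4  4  4  4  4
 G  0  1  1  1  2  2  3  3  4  5  5  5  5
 C  0  1  1  1  2  3  3  3  4  5  6  6  6
 C  0  1  1  1  2  3  3  3  4  5  6  6  6
 C  0  1  1  1  2  3  3  3  4  5  6  6  6
 A  0  1  1  2  2  3  3  3  4  5  6  6  7
 T  0  1  2  2  2  3  3  4  4  5  6  6  7
 G  0  1  2  2  3  3  4  4  5  5  6  7  7
dp[11][12] = 7. One LCS (by backtracking along matches): AGGGGCA.

7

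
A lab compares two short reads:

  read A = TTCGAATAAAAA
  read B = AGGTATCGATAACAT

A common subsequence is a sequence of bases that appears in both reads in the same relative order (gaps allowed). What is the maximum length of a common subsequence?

Pick T [1,4], then T [2,6], then C [3,7], then G [4,8], then A [6,9], then T [7,10], then A [8,11], then A [9,12], then A [10,14]; all 9 bases appear in both, in order, and the DP table's final entry dp[12][15] is also 9, so no common subsequence is longer.

9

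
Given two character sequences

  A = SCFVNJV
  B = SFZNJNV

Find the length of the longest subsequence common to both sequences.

Let dp[i][j] be the LCS length of the first i characters of A and the first j characters of B. dp[i][j] = dp[i-1][j-1]+1 when the i-th and j-th characters match, else max(dp[i-1][j], dp[i][j-1]).
    ·  S  F  Z  N  J  N  V
 ·  0  0  0  0  0  0  0  0
 S  0  1  1  1  1  1  1  1
 C  0  1  1  1  1  1  1  1
 F  0  1  2  2  2  2  2  2
 V  0  1  2  2  2  2  2  3
 N  0  1  2  2  3  3  3  3
 J  0  1  2  2  3  4  4  4
 V  0  1  2  2  3  4  4  5
dp[7][7] = 5. One LCS (by backtracking along matches): SFNJV.

5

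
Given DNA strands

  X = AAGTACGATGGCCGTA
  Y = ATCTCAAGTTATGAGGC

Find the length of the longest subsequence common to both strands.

10

Taking A [1,6], A [2,7], G [3,8], T [4,10], A [5,11], G [7,13], A [8,14], G [10,15], G [11,16], C [13,17] gives a common subsequence of length 10. dp[16][17] = 10 confirms this is the maximum.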